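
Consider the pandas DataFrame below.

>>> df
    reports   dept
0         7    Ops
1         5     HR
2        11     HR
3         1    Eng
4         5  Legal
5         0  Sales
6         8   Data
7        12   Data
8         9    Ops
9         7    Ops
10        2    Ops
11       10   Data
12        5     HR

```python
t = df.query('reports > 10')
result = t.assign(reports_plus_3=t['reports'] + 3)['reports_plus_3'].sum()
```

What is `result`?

filter rows where reports > 10:
   reports  dept
2       11    HR
7       12  Data
add column reports_plus_3 = t['reports'] + 3:
   reports  dept  reports_plus_3
2       11    HR              14
7       12  Data              15
Reading off the sum of column 'reports_plus_3', we get 29.

29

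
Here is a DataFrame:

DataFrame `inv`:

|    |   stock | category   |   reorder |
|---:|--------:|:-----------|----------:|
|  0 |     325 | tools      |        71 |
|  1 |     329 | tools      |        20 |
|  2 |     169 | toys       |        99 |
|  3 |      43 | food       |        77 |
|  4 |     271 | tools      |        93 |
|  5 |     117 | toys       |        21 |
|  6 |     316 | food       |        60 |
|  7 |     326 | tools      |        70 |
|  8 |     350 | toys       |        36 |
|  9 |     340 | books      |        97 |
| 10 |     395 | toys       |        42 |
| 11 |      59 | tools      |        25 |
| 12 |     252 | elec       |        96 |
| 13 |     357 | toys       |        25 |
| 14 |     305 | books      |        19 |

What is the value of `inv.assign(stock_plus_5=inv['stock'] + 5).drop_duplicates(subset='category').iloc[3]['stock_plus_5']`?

add column stock_plus_5 = inv['stock'] + 5:
    stock category  reorder  stock_plus_5
0     325    tools       71           330
1     329    tools       20           334
2     169     toys       99           174
3      43     food       77            48
4     271    tools       93           276
5     117     toys       21           122
6     316     food       60           321
7     326    tools       70           331
8     350     toys       36           355
9     340    books       97           345
10    395     toys       42           400
11     59    tools       25            64
12    252     elec       96           257
13    357     toys       25           362
14    305    books       19           310
drop duplicate category (keep=first):
    stock category  reorder  stock_plus_5
0     325    tools       71           330
2     169     toys       99           174
3      43     food       77            48
9     340    books       97           345
12    252     elec       96           257
Then the value at position 3, column 'stock_plus_5': 345

345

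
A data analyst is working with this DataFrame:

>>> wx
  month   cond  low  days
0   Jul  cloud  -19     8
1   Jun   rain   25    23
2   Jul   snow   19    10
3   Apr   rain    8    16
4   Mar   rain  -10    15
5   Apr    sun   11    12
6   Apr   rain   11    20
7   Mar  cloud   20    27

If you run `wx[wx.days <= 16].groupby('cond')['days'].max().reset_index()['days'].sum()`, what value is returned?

46

filter rows where days <= 16:
  month   cond  low  days
0   Jul  cloud  -19     8
2   Jul   snow   19    10
3   Apr   rain    8    16
4   Mar   rain  -10    15
5   Apr    sun   11    12
group by cond, max of days:
cond
cloud     8
rain     16
snow     10
sun      12
Name: days, dtype: int64
reset_index():
    cond  days
0  cloud     8
1   rain    16
2   snow    10
3    sun    12
Taking the sum of column 'days' gives 46.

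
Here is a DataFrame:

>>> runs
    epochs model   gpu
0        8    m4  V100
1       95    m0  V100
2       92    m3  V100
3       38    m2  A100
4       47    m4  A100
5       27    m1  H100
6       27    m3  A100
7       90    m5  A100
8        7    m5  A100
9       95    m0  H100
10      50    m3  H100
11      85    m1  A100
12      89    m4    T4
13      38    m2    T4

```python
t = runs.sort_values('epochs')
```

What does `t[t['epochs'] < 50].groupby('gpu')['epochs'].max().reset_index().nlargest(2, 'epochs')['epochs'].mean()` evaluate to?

42.5

sort by epochs:
    epochs model   gpu
8        7    m5  A100
0        8    m4  V100
5       27    m1  H100
6       27    m3  A100
3       38    m2  A100
13      38    m2    T4
4       47    m4  A100
10      50    m3  H100
11      85    m1  A100
12      89    m4    T4
7       90    m5  A100
2       92    m3  V100
1       95    m0  V100
9       95    m0  H100
filter rows where epochs < 50:
    epochs model   gpu
8        7    m5  A100
0        8    m4  V100
5       27    m1  H100
6       27    m3  A100
3       38    m2  A100
13      38    m2    T4
4       47    m4  A100
group by gpu, max of epochs:
gpu
A100    47
H100    27
T4      38
V100     8
Name: epochs, dtype: int64
reset_index():
    gpu  epochs
0  A100      47
1  H100      27
2    T4      38
3  V100       8
take 2 rows with largest epochs:
    gpu  epochs
0  A100      47
2    T4      38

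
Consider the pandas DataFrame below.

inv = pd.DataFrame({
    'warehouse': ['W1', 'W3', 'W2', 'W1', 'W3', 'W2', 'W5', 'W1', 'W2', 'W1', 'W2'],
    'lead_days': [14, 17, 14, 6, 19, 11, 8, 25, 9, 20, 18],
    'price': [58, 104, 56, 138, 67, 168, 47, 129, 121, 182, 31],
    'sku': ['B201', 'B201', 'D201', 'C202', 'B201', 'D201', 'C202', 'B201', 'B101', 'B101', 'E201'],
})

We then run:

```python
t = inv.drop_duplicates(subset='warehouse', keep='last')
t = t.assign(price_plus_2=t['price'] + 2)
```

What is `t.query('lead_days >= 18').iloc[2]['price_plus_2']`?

drop duplicate warehouse (keep=last):
   warehouse  lead_days  price   sku
4         W3         19     67  B201
6         W5          8     47  C202
9         W1         20    182  B101
10        W2         18     31  E201
add column price_plus_2 = t['price'] + 2:
   warehouse  lead_days  price   sku  price_plus_2
4         W3         19     67  B201            69
6         W5          8     47  C202            49
9         W1         20    182  B101           184
10        W2         18     31  E201            33
filter rows where lead_days >= 18:
   warehouse  lead_days  price   sku  price_plus_2
4         W3         19     67  B201            69
9         W1         20    182  B101           184
10        W2         18     31  E201            33
Reading off the value at position 2, column 'price_plus_2', we get 33.

33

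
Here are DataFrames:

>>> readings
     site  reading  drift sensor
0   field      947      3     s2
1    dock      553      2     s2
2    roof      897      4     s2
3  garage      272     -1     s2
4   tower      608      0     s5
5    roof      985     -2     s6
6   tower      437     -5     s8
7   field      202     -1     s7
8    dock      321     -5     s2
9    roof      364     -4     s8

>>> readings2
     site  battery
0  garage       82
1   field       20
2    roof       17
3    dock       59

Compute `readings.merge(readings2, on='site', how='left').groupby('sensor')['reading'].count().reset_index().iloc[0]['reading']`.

merge on 'site' (how='left') → 10 rows:
     site  reading  drift sensor  battery
0   field      947      3     s2     20.0
1    dock      553      2     s2     59.0
2    roof      897      4     s2     17.0
3  garage      272     -1     s2     82.0
4   tower      608      0     s5      NaN
5    roof      985     -2     s6     17.0
6   tower      437     -5     s8      NaN
7   field      202     -1     s7     20.0
8    dock      321     -5     s2     59.0
9    roof      364     -4     s8     17.0
group by sensor, count of reading:
sensor
s2    5
s5    1
s6    1
s7    1
s8    2
Name: reading, dtype: int64
reset_index():
  sensor  reading
0     s2        5
1     s5        1
2     s6        1
3     s7        1
4     s8        2
Reading off the value at position 0, column 'reading', we get 5.

5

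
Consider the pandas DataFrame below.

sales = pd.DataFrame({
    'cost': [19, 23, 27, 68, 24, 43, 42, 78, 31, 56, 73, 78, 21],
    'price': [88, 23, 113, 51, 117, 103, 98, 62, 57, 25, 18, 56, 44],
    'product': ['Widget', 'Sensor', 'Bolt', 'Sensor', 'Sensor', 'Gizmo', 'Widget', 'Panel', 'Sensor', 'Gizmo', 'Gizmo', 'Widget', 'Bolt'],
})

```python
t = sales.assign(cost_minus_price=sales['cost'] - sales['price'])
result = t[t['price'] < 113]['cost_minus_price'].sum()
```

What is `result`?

add column cost_minus_price = sales['cost'] - sales['price']:
    cost  price product  cost_minus_price
0     19     88  Widget               -69
1     23     23  Sensor                 0
2     27    113    Bolt               -86
3     68     51  Sensor                17
4     24    117  Sensor               -93
5     43    103   Gizmo               -60
6     42     98  Widget               -56
7     78     62   Panel                16
8     31     57  Sensor               -26
9     56     25   Gizmo                31
10    73     18   Gizmo                55
11    78     56  Widget                22
12    21     44    Bolt               -23
filter rows where price < 113:
    cost  price product  cost_minus_price
0     19     88  Widget               -69
1     23     23  Sensor                 0
3     68     51  Sensor                17
5     43    103   Gizmo               -60
6     42     98  Widget               -56
7     78     62   Panel                16
8     31     57  Sensor               -26
9     56     25   Gizmo                31
10    73     18   Gizmo                55
11    78     56  Widget                22
12    21     44    Bolt               -23
Reading off the sum of column 'cost_minus_price', we get -93.

-93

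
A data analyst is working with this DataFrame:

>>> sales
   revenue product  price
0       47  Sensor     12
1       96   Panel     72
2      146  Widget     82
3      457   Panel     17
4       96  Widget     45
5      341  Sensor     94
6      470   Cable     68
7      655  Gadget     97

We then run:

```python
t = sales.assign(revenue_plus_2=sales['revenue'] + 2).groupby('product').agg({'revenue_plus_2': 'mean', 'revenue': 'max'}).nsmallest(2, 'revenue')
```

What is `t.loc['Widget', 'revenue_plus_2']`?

123.0

add column revenue_plus_2 = sales['revenue'] + 2:
   revenue product  price  revenue_plus_2
0       47  Sensor     12              49
1       96   Panel     72              98
2      146  Widget     82             148
3      457   Panel     17             459
4       96  Widget     45              98
5      341  Sensor     94             343
6      470   Cable     68             472
7      655  Gadget     97             657
group by product: mean(revenue_plus_2), max(revenue):
         revenue_plus_2  revenue
product                         
Cable             472.0      470
Gadget            657.0      655
Panel             278.5      457
Sensor            196.0      341
Widget            123.0      146
take 2 rows with smallest revenue:
         revenue_plus_2  revenue
product                         
Widget            123.0      146
Sensor            196.0      341
Taking the value at row 'Widget', column 'revenue_plus_2' gives 123.0.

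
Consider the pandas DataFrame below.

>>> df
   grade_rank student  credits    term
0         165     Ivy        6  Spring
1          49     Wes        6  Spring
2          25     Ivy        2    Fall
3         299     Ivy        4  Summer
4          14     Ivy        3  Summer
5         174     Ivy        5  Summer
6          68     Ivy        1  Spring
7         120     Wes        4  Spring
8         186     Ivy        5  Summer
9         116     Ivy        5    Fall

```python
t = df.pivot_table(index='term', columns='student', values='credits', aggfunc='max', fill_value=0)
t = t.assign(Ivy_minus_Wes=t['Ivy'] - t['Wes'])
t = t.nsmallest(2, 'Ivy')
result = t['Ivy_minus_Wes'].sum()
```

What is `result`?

pivot: rows=term, cols=student, max(credits):
student  Ivy  Wes
term             
Fall       5    0
Spring     6    6
Summer     5    0
add column Ivy_minus_Wes = t['Ivy'] - t['Wes']:
student  Ivy  Wes  Ivy_minus_Wes
term                            
Fall       5    0              5
Spring     6    6              0
Summer     5    0              5
take 2 rows with smallest Ivy:
student  Ivy  Wes  Ivy_minus_Wes
term                            
Fall       5    0              5
Summer     5    0              5
sum of column 'Ivy_minus_Wes' → 10

10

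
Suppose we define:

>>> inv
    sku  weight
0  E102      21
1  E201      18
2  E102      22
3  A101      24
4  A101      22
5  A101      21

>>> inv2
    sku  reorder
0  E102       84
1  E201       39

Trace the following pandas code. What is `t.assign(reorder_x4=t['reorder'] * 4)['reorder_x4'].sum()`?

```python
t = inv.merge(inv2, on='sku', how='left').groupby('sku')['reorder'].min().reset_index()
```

merge on 'sku' (how='left') → 6 rows:
    sku  weight  reorder
0  E102      21     84.0
1  E201      18     39.0
2  E102      22     84.0
3  A101      24      NaN
4  A101      22      NaN
5  A101      21      NaN
group by sku, min of reorder:
sku
A101     NaN
E102    84.0
E201    39.0
Name: reorder, dtype: float64
reset_index():
    sku  reorder
0  A101      NaN
1  E102     84.0
2  E201     39.0
add column reorder_x4 = t['reorder'] * 4:
    sku  reorder  reorder_x4
0  A101      NaN         NaN
1  E102     84.0       336.0
2  E201     39.0       156.0
Finally, sum of column 'reorder_x4' = 492.0.

492.0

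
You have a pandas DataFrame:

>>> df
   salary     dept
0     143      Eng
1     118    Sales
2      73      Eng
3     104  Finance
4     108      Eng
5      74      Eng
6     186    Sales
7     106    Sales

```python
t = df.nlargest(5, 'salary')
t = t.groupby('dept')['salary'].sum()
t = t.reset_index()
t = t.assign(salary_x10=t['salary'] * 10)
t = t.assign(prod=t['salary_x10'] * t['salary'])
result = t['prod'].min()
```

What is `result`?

take 5 rows with largest salary:
   salary   dept
6     186  Sales
0     143    Eng
1     118  Sales
4     108    Eng
7     106  Sales
group by dept, sum of salary:
dept
Eng      251
Sales    410
Name: salary, dtype: int64
reset_index():
    dept  salary
0    Eng     251
1  Sales     410
add column salary_x10 = t['salary'] * 10:
    dept  salary  salary_x10
0    Eng     251        2510
1  Sales     410        4100
add column prod = t['salary_x10'] * t['salary']:
    dept  salary  salary_x10     prod
0    Eng     251        2510   630010
1  Sales     410        4100  1681000

630010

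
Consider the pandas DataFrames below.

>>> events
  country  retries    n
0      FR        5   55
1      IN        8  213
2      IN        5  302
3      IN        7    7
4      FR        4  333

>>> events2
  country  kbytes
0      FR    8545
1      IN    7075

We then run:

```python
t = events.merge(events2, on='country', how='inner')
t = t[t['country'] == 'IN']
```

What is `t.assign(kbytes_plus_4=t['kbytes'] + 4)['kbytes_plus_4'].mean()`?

7079.0

merge on 'country' (how='inner') → 5 rows:
  country  retries    n  kbytes
0      FR        5   55    8545
1      IN        8  213    7075
2      IN        5  302    7075
3      IN        7    7    7075
4      FR        4  333    8545
filter rows where country == 'IN':
  country  retries    n  kbytes
1      IN        8  213    7075
2      IN        5  302    7075
3      IN        7    7    7075
add column kbytes_plus_4 = t['kbytes'] + 4:
  country  retries    n  kbytes  kbytes_plus_4
1      IN        8  213    7075           7079
2      IN        5  302    7075           7079
3      IN        7    7    7075           7079
Finally, mean of column 'kbytes_plus_4' = 7079.0.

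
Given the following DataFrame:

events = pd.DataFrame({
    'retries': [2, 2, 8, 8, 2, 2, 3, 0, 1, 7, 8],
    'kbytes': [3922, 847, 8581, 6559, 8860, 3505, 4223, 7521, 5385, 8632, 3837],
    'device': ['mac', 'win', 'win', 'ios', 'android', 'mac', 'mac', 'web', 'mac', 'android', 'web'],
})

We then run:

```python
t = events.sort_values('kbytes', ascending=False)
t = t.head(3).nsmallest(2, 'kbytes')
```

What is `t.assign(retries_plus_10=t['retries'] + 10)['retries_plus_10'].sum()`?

sort by kbytes descending:
    retries  kbytes   device
4         2    8860  android
9         7    8632  android
2         8    8581      win
7         0    7521      web
3         8    6559      ios
8         1    5385      mac
6         3    4223      mac
0         2    3922      mac
10        8    3837      web
5         2    3505      mac
1         2     847      win
take first 3 rows:
   retries  kbytes   device
4        2    8860  android
9        7    8632  android
2        8    8581      win
take 2 rows with smallest kbytes:
   retries  kbytes   device
2        8    8581      win
9        7    8632  android
add column retries_plus_10 = t['retries'] + 10:
   retries  kbytes   device  retries_plus_10
2        8    8581      win               18
9        7    8632  android               17
Then the sum of column 'retries_plus_10': 35

35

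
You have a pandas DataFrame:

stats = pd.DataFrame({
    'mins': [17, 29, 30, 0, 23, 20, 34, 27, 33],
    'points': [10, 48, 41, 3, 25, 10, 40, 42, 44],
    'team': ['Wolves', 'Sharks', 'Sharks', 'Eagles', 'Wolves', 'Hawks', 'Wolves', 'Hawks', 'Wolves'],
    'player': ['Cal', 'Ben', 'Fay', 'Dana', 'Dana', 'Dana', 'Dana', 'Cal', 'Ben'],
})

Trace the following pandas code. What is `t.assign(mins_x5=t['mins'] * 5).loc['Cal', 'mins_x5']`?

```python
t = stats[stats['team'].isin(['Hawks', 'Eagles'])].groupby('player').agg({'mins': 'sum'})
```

filter rows where team in ['Hawks', 'Eagles']:
   mins  points    team player
3     0       3  Eagles   Dana
5    20      10   Hawks   Dana
7    27      42   Hawks    Cal
group by player, sum of mins:
        mins
player      
Cal       27
Dana      20
add column mins_x5 = t['mins'] * 5:
        mins  mins_x5
player               
Cal       27      135
Dana      20      100
Finally, value at row 'Cal', column 'mins_x5' = 135.

135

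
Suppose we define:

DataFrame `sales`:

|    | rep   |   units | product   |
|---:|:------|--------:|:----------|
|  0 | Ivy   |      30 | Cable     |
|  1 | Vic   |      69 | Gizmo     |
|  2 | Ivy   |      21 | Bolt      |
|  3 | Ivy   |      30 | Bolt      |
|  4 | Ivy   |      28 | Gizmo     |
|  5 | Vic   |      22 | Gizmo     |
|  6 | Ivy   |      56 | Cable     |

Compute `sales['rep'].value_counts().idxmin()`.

value_counts of rep:
rep
Ivy    5
Vic    2
Name: count, dtype: int64

Vic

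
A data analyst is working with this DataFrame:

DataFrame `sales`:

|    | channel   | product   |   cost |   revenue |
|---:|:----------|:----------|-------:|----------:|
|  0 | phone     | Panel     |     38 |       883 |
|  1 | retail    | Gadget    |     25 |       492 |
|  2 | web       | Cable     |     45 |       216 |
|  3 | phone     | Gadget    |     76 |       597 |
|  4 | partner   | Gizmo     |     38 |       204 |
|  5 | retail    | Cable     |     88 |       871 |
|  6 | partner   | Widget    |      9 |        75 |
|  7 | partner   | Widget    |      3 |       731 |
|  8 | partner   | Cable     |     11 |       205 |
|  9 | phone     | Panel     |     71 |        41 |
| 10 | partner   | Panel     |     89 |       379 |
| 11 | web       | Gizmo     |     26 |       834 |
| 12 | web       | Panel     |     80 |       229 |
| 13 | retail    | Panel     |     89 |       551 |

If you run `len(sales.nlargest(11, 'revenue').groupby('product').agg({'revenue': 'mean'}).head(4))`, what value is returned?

take 11 rows with largest revenue:
    channel product  cost  revenue
0     phone   Panel    38      883
5    retail   Cable    88      871
11      web   Gizmo    26      834
7   partner  Widget     3      731
3     phone  Gadget    76      597
13   retail   Panel    89      551
1    retail  Gadget    25      492
10  partner   Panel    89      379
12      web   Panel    80      229
2       web   Cable    45      216
8   partner   Cable    11      205
group by product, mean of revenue:
            revenue
product            
Cable    430.666667
Gadget   544.500000
Gizmo    834.000000
Panel    510.500000
Widget   731.000000
take first 4 rows:
            revenue
product            
Cable    430.666667
Gadget   544.500000
Gizmo    834.000000
Panel    510.500000
Finally, number of rows = 4.

4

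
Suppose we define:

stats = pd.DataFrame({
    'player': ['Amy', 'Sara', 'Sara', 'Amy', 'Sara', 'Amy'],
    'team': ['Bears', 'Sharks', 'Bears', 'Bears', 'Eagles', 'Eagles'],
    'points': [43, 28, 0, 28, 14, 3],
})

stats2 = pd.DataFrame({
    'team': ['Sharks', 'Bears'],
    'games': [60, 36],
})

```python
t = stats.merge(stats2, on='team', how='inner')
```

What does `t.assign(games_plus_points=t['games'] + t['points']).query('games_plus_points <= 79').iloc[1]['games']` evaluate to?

merge on 'team' (how='inner') → 4 rows:
  player    team  points  games
0    Amy   Bears      43     36
1   Sara  Sharks      28     60
2   Sara   Bears       0     36
3    Amy   Bears      28     36
add column games_plus_points = t['games'] + t['points']:
  player    team  points  games  games_plus_points
0    Amy   Bears      43     36                 79
1   Sara  Sharks      28     60                 88
2   Sara   Bears       0     36                 36
3    Amy   Bears      28     36                 64
filter rows where games_plus_points <= 79:
  player   team  points  games  games_plus_points
0    Amy  Bears      43     36                 79
2   Sara  Bears       0     36                 36
3    Amy  Bears      28     36                 64
Hence 36.

36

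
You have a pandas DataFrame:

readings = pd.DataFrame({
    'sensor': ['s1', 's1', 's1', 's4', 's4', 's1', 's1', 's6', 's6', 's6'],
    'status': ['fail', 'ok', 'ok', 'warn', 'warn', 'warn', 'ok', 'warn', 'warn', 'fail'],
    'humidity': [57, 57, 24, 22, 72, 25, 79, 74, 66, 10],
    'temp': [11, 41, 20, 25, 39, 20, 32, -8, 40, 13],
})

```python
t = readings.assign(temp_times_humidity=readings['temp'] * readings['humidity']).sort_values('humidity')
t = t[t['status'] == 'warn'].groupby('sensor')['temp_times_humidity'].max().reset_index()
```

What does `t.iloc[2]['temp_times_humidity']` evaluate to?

2640

add column temp_times_humidity = readings['temp'] * readings['humidity']:
  sensor status  humidity  temp  temp_times_humidity
0     s1   fail        57    11                  627
1     s1     ok        57    41                 2337
2     s1     ok        24    20                  480
3     s4   warn        22    25                  550
4     s4   warn        72    39                 2808
5     s1   warn        25    20                  500
6     s1     ok        79    32                 2528
7     s6   warn        74    -8                 -592
8     s6   warn        66    40                 2640
9     s6   fail        10    13                  130
sort by humidity:
  sensor status  humidity  temp  temp_times_humidity
9     s6   fail        10    13                  130
3     s4   warn        22    25                  550
2     s1     ok        24    20                  480
5     s1   warn        25    20                  500
0     s1   fail        57    11                  627
1     s1     ok        57    41                 2337
8     s6   warn        66    40                 2640
4     s4   warn        72    39                 2808
7     s6   warn        74    -8                 -592
6     s1     ok        79    32                 2528
filter rows where status == 'warn':
  sensor status  humidity  temp  temp_times_humidity
3     s4   warn        22    25                  550
5     s1   warn        25    20                  500
8     s6   warn        66    40                 2640
4     s4   warn        72    39                 2808
7     s6   warn        74    -8                 -592
group by sensor, max of temp_times_humidity:
sensor
s1     500
s4    2808
s6    2640
Name: temp_times_humidity, dtype: int64
reset_index():
  sensor  temp_times_humidity
0     s1                  500
1     s4                 2808
2     s6                 2640
Taking the value at position 2, column 'temp_times_humidity' gives 2640.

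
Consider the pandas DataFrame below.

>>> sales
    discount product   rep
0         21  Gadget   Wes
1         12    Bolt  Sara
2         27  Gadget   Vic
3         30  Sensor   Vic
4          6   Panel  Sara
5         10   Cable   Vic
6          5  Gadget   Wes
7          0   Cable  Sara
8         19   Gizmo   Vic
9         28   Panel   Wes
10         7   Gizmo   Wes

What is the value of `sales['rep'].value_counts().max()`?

4

value_counts of rep:
rep
Wes     4
Vic     4
Sara    3
Name: count, dtype: int64
The max of the resulting series is 4.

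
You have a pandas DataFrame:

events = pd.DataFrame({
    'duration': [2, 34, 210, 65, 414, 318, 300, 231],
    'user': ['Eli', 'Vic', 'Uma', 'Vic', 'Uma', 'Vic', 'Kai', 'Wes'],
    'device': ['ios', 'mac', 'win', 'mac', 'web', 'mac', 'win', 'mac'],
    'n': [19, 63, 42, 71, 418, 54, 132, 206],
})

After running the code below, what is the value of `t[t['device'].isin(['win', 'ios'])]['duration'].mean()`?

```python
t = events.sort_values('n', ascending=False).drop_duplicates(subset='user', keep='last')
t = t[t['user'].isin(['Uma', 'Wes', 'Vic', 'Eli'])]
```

sort by n descending:
   duration user device    n
4       414  Uma    web  418
7       231  Wes    mac  206
6       300  Kai    win  132
3        65  Vic    mac   71
1        34  Vic    mac   63
5       318  Vic    mac   54
2       210  Uma    win   42
0         2  Eli    ios   19
drop duplicate user (keep=last):
   duration user device    n
7       231  Wes    mac  206
6       300  Kai    win  132
5       318  Vic    mac   54
2       210  Uma    win   42
0         2  Eli    ios   19
filter rows where user in ['Uma', 'Wes', 'Vic', 'Eli']:
   duration user device    n
7       231  Wes    mac  206
5       318  Vic    mac   54
2       210  Uma    win   42
0         2  Eli    ios   19
filter rows where device in ['win', 'ios']:
   duration user device   n
2       210  Uma    win  42
0         2  Eli    ios  19

106.0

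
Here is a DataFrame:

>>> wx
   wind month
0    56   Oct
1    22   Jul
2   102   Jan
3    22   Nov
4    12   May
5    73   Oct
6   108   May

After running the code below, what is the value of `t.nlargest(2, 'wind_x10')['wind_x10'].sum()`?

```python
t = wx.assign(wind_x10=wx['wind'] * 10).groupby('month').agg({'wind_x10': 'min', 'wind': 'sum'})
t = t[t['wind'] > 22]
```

1580

add column wind_x10 = wx['wind'] * 10:
   wind month  wind_x10
0    56   Oct       560
1    22   Jul       220
2   102   Jan      1020
3    22   Nov       220
4    12   May       120
5    73   Oct       730
6   108   May      1080
group by month: min(wind_x10), sum(wind):
       wind_x10  wind
month                
Jan        1020   102
Jul         220    22
May         120   120
Nov         220    22
Oct         560   129
filter rows where wind > 22:
       wind_x10  wind
month                
Jan        1020   102
May         120   120
Oct         560   129
take 2 rows with largest wind_x10:
       wind_x10  wind
month                
Jan        1020   102
Oct         560   129
The sum of column 'wind_x10' is 1580.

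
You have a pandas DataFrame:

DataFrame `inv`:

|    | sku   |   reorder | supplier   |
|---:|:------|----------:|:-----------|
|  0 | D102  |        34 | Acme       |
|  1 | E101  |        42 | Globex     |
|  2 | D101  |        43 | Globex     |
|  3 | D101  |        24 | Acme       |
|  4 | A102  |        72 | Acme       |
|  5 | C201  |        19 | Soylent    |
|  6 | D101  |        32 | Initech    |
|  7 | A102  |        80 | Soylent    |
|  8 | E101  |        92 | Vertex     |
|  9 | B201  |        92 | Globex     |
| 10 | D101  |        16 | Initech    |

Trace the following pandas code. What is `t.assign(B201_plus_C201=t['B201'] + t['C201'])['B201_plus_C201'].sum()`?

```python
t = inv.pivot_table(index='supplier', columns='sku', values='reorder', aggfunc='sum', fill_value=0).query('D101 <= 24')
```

pivot: rows=supplier, cols=sku, sum(reorder):
sku       A102  B201  C201  D101  D102  E101
supplier                                    
Acme        72     0     0    24    34     0
Globex       0    92     0    43     0    42
Initech      0     0     0    48     0     0
Soylent     80     0    19     0     0     0
Vertex       0     0     0     0     0    92
filter rows where D101 <= 24:
sku       A102  B201  C201  D101  D102  E101
supplier                                    
Acme        72     0     0    24    34     0
Soylent     80     0    19     0     0     0
Vertex       0     0     0     0     0    92
add column B201_plus_C201 = t['B201'] + t['C201']:
sku       A102  B201  C201  D101  D102  E101  B201_plus_C201
supplier                                                    
Acme        72     0     0    24    34     0               0
Soylent     80     0    19     0     0     0              19
Vertex       0     0     0     0     0    92               0
The sum of column 'B201_plus_C201' is 19.

19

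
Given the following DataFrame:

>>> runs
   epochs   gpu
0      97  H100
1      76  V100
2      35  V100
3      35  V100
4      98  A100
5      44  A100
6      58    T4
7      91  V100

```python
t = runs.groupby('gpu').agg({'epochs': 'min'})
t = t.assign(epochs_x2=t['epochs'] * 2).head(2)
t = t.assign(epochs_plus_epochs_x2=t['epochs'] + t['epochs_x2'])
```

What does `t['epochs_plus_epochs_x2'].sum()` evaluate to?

423

group by gpu, min of epochs:
      epochs
gpu         
A100      44
H100      97
T4        58
V100      35
add column epochs_x2 = t['epochs'] * 2:
      epochs  epochs_x2
gpu                    
A100      44         88
H100      97        194
T4        58        116
V100      35         70
take first 2 rows:
      epochs  epochs_x2
gpu                    
A100      44         88
H100      97        194
add column epochs_plus_epochs_x2 = t['epochs'] + t['epochs_x2']:
      epochs  epochs_x2  epochs_plus_epochs_x2
gpu                                           
A100      44         88                    132
H100      97        194                    291
So sum() = 423.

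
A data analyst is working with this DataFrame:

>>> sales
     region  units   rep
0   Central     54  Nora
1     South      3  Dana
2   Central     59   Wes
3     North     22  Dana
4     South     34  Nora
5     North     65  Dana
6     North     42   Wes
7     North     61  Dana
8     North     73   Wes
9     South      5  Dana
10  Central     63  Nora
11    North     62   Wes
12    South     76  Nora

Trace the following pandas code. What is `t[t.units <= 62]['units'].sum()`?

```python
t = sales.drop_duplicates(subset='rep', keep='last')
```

67

drop duplicate rep (keep=last):
   region  units   rep
9   South      5  Dana
11  North     62   Wes
12  South     76  Nora
filter rows where units <= 62:
   region  units   rep
9   South      5  Dana
11  North     62   Wes
Hence 67.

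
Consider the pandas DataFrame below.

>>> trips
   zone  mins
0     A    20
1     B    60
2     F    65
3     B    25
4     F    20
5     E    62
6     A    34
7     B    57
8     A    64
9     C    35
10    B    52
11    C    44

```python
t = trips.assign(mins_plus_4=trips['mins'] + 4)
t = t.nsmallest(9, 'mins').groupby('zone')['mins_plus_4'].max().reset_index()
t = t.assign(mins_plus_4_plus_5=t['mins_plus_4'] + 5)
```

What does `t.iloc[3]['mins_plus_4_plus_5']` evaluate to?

add column mins_plus_4 = trips['mins'] + 4:
   zone  mins  mins_plus_4
0     A    20           24
1     B    60           64
2     F    65           69
3     B    25           29
4     F    20           24
5     E    62           66
6     A    34           38
7     B    57           61
8     A    64           68
9     C    35           39
10    B    52           56
11    C    44           48
take 9 rows with smallest mins:
   zone  mins  mins_plus_4
0     A    20           24
4     F    20           24
3     B    25           29
6     A    34           38
9     C    35           39
11    C    44           48
10    B    52           56
7     B    57           61
1     B    60           64
group by zone, max of mins_plus_4:
zone
A    38
B    64
C    48
F    24
Name: mins_plus_4, dtype: int64
reset_index():
  zone  mins_plus_4
0    A           38
1    B           64
2    C           48
3    F           24
add column mins_plus_4_plus_5 = t['mins_plus_4'] + 5:
  zone  mins_plus_4  mins_plus_4_plus_5
0    A           38                  43
1    B           64                  69
2    C           48                  53
3    F           24                  29
Finally, value at position 3, column 'mins_plus_4_plus_5' = 29.

29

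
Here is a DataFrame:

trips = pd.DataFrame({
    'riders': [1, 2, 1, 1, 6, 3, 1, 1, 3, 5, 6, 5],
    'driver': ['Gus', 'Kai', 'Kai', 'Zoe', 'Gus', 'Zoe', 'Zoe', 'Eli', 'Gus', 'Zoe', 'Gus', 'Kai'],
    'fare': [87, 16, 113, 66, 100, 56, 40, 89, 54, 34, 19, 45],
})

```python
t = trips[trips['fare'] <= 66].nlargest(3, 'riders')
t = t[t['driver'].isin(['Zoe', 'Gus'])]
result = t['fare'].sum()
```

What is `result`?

filter rows where fare <= 66:
    riders driver  fare
1        2    Kai    16
3        1    Zoe    66
5        3    Zoe    56
6        1    Zoe    40
8        3    Gus    54
9        5    Zoe    34
10       6    Gus    19
11       5    Kai    45
take 3 rows with largest riders:
    riders driver  fare
10       6    Gus    19
9        5    Zoe    34
11       5    Kai    45
filter rows where driver in ['Zoe', 'Gus']:
    riders driver  fare
10       6    Gus    19
9        5    Zoe    34

53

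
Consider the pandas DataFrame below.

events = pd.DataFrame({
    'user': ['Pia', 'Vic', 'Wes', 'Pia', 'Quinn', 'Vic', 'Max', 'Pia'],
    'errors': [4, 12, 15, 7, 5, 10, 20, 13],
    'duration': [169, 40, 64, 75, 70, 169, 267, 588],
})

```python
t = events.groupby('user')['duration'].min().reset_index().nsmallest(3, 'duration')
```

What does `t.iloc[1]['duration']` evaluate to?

64

group by user, min of duration:
user
Max      267
Pia       75
Quinn     70
Vic       40
Wes       64
Name: duration, dtype: int64
reset_index():
    user  duration
0    Max       267
1    Pia        75
2  Quinn        70
3    Vic        40
4    Wes        64
take 3 rows with smallest duration:
    user  duration
3    Vic        40
4    Wes        64
2  Quinn        70
Reading off the value at position 1, column 'duration', we get 64.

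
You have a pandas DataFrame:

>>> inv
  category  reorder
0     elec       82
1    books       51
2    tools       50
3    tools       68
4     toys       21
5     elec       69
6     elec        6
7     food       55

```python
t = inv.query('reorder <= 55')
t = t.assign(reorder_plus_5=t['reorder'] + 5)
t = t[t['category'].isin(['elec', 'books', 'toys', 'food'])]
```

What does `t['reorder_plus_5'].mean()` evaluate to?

filter rows where reorder <= 55:
  category  reorder
1    books       51
2    tools       50
4     toys       21
6     elec        6
7     food       55
add column reorder_plus_5 = t['reorder'] + 5:
  category  reorder  reorder_plus_5
1    books       51              56
2    tools       50              55
4     toys       21              26
6     elec        6              11
7     food       55              60
filter rows where category in ['elec', 'books', 'toys', 'food']:
  category  reorder  reorder_plus_5
1    books       51              56
4     toys       21              26
6     elec        6              11
7     food       55              60

38.25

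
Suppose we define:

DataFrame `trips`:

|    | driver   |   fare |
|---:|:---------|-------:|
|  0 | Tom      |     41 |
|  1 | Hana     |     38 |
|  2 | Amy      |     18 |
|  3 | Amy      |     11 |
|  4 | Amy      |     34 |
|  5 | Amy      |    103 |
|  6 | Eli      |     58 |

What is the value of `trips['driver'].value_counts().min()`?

1

value_counts of driver:
driver
Amy     4
Tom     1
Hana    1
Eli     1
Name: count, dtype: int64
Hence 1.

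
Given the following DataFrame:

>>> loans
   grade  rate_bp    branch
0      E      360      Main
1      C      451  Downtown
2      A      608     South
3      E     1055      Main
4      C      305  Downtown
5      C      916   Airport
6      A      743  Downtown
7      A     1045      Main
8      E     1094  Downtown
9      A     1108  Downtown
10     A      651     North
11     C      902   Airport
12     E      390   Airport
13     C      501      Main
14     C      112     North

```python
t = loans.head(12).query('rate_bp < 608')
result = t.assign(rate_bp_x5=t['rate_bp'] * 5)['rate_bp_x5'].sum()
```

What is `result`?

5580

take first 12 rows:
   grade  rate_bp    branch
0      E      360      Main
1      C      451  Downtown
2      A      608     South
3      E     1055      Main
4      C      305  Downtown
5      C      916   Airport
6      A      743  Downtown
7      A     1045      Main
8      E     1094  Downtown
9      A     1108  Downtown
10     A      651     North
11     C      902   Airport
filter rows where rate_bp < 608:
  grade  rate_bp    branch
0     E      360      Main
1     C      451  Downtown
4     C      305  Downtown
add column rate_bp_x5 = t['rate_bp'] * 5:
  grade  rate_bp    branch  rate_bp_x5
0     E      360      Main        1800
1     C      451  Downtown        2255
4     C      305  Downtown        1525
So sum() = 5580.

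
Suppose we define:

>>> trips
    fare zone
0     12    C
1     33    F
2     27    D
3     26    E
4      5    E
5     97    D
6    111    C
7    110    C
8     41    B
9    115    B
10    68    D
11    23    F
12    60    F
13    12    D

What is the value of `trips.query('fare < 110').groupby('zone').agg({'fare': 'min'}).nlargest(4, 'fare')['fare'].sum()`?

filter rows where fare < 110:
    fare zone
0     12    C
1     33    F
2     27    D
3     26    E
4      5    E
5     97    D
8     41    B
10    68    D
11    23    F
12    60    F
13    12    D
group by zone, min of fare:
      fare
zone      
B       41
C       12
D       12
E        5
F       23
take 4 rows with largest fare:
      fare
zone      
B       41
F       23
C       12
D       12
Reading off the sum of column 'fare', we get 88.

88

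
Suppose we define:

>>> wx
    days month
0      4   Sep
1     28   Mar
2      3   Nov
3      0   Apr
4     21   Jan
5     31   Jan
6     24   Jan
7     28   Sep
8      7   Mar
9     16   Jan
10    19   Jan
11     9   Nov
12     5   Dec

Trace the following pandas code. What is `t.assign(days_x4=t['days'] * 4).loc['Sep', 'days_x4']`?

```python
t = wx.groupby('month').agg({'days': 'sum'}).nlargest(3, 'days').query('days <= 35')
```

128

group by month, sum of days:
       days
month      
Apr       0
Dec       5
Jan     111
Mar      35
Nov      12
Sep      32
take 3 rows with largest days:
       days
month      
Jan     111
Mar      35
Sep      32
filter rows where days <= 35:
       days
month      
Mar      35
Sep      32
add column days_x4 = t['days'] * 4:
       days  days_x4
month               
Mar      35      140
Sep      32      128
value at row 'Sep', column 'days_x4' → 128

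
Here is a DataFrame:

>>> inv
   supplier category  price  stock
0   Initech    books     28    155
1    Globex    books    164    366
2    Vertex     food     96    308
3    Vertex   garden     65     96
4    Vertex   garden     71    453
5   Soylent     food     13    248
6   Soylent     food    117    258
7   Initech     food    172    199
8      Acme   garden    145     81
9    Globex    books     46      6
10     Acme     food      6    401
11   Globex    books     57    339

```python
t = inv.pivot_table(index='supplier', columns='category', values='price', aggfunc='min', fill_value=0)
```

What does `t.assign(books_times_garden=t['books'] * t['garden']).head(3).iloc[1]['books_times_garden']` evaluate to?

pivot: rows=supplier, cols=category, min(price):
category  books  food  garden
supplier                     
Acme          0     6     145
Globex       46     0       0
Initech      28   172       0
Soylent       0    13       0
Vertex        0    96      65
add column books_times_garden = t['books'] * t['garden']:
category  books  food  garden  books_times_garden
supplier                                         
Acme          0     6     145                   0
Globex       46     0       0                   0
Initech      28   172       0                   0
Soylent       0    13       0                   0
Vertex        0    96      65                   0
take first 3 rows:
category  books  food  garden  books_times_garden
supplier                                         
Acme          0     6     145                   0
Globex       46     0       0                   0
Initech      28   172       0                   0
Hence 0.

0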